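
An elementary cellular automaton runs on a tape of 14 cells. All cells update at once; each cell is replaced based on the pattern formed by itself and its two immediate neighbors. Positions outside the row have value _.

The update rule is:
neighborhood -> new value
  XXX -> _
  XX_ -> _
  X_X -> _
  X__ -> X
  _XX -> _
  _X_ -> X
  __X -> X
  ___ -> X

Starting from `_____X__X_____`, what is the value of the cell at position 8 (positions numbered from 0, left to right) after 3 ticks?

X

XXXXXXXXXXXXXX
______________
XXXXXXXXXXXXXX
position 8 holds X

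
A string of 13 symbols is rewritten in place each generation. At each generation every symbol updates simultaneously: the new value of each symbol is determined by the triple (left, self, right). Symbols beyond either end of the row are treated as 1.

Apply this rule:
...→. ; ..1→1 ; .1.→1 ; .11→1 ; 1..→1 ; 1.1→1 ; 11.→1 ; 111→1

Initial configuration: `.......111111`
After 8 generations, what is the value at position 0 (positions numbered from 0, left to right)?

1

1.....1111111
11...11111111
111.111111111
1111111111111
1111111111111  (fixed point — unchanged through generation 8)
position 0 holds 1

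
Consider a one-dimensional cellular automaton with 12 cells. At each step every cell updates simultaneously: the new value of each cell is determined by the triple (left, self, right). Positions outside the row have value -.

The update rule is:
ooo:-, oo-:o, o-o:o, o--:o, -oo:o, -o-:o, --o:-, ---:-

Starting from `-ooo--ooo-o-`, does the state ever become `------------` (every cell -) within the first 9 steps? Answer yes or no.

step 1: -o-oo-o-oooo
step 2: -oooooooo--o
step 3: -o------oo-o
step 4: -oo-----oooo
step 5: -ooo----o--o
step 6: -o-oo---oo-o
step 7: -ooooo--oooo
step 8: -o---oo-o--o
step 9: -oo--ooooo-o
step 9 is -oo--ooooo-o, still not uniform -

no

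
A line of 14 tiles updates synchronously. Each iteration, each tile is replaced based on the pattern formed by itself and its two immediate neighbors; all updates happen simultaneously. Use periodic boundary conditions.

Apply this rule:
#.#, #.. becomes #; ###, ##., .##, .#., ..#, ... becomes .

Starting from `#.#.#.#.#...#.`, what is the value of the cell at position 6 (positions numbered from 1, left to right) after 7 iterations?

.#.#.#.#.#...#
#.#.#.#.#.#...
.#.#.#.#.#.#..
..#.#.#.#.#.#.
...#.#.#.#.#.#
#...#.#.#.#.#.
.#...#.#.#.#.#
position 6 holds #

#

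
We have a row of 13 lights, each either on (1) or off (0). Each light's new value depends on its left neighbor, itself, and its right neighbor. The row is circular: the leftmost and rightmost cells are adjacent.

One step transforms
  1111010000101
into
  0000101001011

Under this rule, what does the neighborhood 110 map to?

At position 3 the neighborhood is 110; the next row has 0 there.

0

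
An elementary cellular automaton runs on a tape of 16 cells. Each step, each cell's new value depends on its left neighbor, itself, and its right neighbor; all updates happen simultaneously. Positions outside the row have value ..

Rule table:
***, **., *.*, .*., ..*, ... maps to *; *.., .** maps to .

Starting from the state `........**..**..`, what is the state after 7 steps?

********.*.*.*.*
.***************
*.**************
**.*************
.**.************
*.**.***********
**.**.**********

**.**.**********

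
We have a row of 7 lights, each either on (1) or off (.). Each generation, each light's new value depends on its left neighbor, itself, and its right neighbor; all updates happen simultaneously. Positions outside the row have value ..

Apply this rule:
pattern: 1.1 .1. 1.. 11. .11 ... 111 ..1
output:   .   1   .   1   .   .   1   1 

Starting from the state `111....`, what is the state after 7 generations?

1.1....

.11....
1.1....
1.1....  (fixed point — unchanged through generation 7)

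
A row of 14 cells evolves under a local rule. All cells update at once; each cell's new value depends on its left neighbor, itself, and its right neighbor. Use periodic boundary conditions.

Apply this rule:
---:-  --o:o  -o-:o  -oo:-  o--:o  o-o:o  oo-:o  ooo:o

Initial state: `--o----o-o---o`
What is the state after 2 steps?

oooooo-ooooo-o

oooo--ooooo-oo
oooooo-ooooo-o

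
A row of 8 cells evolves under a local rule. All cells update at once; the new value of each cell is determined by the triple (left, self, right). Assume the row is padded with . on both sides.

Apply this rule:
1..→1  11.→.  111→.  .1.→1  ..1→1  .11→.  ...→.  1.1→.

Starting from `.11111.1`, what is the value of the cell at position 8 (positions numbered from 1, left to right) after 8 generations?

.

generation 1: 1......1
generation 2: 11....11
generation 3: ..1..1..
generation 4: .111111.
generation 5: 1......1  (repeats generation 1; period 4)
generation 8: .111111.
position 8 holds .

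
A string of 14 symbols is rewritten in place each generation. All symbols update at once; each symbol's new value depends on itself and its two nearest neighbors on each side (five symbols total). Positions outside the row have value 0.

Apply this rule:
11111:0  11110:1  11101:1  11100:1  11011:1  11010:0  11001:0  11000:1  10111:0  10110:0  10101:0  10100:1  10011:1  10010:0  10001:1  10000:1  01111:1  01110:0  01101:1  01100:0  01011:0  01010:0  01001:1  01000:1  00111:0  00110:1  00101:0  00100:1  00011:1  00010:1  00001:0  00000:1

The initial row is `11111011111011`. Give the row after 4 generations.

00110101101101

generation 1: 01011101011100
generation 2: 10000100000111
generation 3: 11101111101001
generation 4: 00110101101101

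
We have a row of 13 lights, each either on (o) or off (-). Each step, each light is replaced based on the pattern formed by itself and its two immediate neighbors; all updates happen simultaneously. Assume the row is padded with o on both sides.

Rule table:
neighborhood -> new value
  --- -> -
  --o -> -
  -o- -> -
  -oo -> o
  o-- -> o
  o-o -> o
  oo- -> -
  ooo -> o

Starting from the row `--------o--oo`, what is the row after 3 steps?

o-o-------ooo

o--------o-oo
-o--------ooo
o-o-------ooo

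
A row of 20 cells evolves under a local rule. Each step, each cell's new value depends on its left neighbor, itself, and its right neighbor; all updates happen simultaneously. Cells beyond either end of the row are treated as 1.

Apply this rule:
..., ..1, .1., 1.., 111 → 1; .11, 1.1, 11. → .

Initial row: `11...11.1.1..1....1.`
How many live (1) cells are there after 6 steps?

step 1: 1.111...1.111111111.
step 2: ...1.1111..1111111..
step 3: 1111..11.11.11111.11
step 4: 111.11.......111...1
step 5: 11....1111111.1.111.
step 6: 1.1111.11111..1..1..
count of 1: 12

12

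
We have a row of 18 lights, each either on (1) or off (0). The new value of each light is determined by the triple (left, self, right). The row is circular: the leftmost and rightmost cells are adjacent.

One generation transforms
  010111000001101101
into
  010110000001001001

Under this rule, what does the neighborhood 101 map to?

0

At position 0 the neighborhood is 101; the next row has 0 there.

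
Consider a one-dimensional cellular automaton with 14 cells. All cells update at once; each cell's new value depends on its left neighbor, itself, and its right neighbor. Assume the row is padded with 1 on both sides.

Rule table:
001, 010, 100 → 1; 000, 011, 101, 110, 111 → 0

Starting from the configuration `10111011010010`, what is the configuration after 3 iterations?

01000001110001

00000000011110
10000000100000
01000001110001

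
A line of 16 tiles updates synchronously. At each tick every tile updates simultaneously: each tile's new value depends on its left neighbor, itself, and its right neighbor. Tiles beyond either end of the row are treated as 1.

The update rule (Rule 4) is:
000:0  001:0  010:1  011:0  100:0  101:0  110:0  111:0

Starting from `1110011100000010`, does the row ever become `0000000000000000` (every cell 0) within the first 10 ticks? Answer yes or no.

0000000000000010
0000000000000010  (fixed point — unchanged through tick 10)
tick 10 is 0000000000000010, still not uniform 0

no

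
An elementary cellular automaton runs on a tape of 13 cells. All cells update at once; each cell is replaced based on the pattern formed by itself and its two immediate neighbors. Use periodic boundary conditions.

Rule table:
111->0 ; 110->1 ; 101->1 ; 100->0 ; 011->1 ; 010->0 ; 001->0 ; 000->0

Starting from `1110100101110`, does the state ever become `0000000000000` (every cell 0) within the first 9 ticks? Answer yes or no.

yes

tick 1: 1011000011011
tick 2: 1111000011110
tick 3: 1001000010011
tick 4: 1000000000010
tick 5: 0000000000001
tick 6: 0000000000000
all cells are 0 at tick 6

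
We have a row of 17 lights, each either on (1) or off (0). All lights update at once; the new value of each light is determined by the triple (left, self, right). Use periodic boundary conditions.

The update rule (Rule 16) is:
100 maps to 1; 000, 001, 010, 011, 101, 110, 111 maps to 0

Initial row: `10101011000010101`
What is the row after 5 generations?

00000000000010000

00000000100000000
00000000010000000
00000000001000000
00000000000100000
00000000000010000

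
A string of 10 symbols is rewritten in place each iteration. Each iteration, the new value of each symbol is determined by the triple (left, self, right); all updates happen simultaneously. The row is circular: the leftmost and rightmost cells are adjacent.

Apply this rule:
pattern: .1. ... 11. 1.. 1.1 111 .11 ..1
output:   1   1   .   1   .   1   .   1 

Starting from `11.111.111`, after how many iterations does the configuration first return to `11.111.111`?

1...1...11
.1111111.1
..11111..1
11.111.111

4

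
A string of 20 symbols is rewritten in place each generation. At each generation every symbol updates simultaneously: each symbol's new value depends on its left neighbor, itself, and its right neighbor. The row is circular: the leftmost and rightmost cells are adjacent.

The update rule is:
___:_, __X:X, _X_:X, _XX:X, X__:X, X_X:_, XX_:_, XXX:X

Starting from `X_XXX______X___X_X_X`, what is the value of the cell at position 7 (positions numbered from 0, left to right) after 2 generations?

generation 1: __XX_X____XXX_XX_X_X
generation 2: XXX__XX__XXX__X__X_X
position 7 holds _

_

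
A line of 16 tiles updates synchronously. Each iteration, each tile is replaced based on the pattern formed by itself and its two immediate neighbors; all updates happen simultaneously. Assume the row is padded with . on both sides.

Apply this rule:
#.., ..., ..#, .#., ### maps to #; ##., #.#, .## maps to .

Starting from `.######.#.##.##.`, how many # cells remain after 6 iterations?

10

#.####..#......#
#..##.##########
###....########.
.#.####.######.#
##..##...####..#
..##..###.##.###
count of #: 10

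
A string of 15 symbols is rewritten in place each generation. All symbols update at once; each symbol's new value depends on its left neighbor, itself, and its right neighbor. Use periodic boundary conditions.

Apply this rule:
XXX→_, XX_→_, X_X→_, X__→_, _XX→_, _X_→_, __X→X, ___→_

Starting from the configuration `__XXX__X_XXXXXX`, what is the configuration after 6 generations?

_X_________X___

_X____X________
X____X_________
____X_________X
___X_________X_
__X_________X__
_X_________X___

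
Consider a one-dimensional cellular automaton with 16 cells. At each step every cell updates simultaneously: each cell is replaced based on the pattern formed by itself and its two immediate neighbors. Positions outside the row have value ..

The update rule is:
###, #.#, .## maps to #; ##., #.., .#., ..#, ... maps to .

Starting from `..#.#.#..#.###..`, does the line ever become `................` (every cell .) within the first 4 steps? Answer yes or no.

...#.#....###...
....#.....##....
..........#.....
................
all cells are . at step 4

yes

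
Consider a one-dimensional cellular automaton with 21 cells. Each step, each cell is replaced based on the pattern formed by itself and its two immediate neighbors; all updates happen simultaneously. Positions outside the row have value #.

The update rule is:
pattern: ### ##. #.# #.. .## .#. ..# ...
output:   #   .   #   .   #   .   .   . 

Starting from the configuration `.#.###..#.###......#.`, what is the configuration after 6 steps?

....................#

#.###....###........#
.###.....##.........#
###......#..........#
##..................#
#...................#
....................#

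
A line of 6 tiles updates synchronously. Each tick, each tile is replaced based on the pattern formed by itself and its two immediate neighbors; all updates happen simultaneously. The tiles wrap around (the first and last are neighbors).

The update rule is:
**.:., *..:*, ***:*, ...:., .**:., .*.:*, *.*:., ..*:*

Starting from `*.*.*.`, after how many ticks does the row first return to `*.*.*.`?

1

tick 1: *.*.*.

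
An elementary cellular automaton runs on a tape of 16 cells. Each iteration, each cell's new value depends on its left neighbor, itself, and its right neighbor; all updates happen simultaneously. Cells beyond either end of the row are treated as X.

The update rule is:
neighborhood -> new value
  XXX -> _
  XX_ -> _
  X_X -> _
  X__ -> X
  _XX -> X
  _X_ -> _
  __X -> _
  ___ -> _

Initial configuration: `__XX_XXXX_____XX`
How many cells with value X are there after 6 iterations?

5

X_X__X___X____X_
___X__X___X_____
X___X__X___X____
_X___X__X___X___
__X___X__X___X__
X__X___X__X___X_
count of X: 5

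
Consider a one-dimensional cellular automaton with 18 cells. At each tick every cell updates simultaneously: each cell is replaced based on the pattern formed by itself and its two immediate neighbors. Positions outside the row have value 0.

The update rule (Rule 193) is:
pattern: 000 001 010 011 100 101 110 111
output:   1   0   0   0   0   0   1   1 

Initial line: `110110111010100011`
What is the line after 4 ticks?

011111101100100111

010010011000001001
000000001011100000
111111100001101111
011111101100100111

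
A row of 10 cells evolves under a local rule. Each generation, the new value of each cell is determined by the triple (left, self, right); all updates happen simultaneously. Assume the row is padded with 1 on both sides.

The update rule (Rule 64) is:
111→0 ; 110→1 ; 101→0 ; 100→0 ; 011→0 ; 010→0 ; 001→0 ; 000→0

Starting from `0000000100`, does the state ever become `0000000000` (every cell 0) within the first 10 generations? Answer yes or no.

yes

0000000000
all cells are 0 at generation 1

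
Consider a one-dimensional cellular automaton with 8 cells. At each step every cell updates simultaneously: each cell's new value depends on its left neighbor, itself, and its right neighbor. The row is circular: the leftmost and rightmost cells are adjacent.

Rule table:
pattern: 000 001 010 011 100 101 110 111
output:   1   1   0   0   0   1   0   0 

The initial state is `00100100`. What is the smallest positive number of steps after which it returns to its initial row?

16

11001001
00010010
11100100
00001001
01110010
10000100
00111001
01000010
10011100
00100001
01001110
10010000
00100111
01001000
10010011
00100100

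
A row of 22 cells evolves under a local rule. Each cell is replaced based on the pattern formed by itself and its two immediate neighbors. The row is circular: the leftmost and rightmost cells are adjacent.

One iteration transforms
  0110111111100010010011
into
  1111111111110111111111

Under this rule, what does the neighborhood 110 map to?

At position 2 the neighborhood is 110; the next row has 1 there.

1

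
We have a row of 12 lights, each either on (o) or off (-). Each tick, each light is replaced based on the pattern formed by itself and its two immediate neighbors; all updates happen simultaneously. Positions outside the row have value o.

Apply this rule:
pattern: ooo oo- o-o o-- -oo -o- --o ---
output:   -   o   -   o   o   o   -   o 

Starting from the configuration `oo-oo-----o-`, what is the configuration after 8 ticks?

-o-oo-o-o-o-

tick 1: -o-oooooo-o-
tick 2: -o-o----o-o-
tick 3: -o-oooo-o-o-
tick 4: -o-o--o-o-o-
tick 5: -o-oo-o-o-o-
tick 6: -o-oo-o-o-o-  (fixed point — unchanged through tick 8)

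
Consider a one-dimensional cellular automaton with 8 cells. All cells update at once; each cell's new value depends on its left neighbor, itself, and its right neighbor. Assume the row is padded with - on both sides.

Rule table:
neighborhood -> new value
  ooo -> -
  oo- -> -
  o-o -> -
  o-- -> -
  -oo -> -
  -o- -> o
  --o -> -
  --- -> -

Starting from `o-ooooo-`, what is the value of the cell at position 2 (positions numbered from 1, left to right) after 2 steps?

-

step 1: o-------
step 2: o-------
position 2 holds -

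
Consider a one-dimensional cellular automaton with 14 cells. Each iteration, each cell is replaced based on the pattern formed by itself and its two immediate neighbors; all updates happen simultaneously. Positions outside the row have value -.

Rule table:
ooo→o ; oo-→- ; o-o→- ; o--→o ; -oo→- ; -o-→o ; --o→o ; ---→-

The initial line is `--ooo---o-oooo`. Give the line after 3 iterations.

-o-o-o-oo--oo-
oo-o-o---oo--o
---o-oo-o--ooo

---o-oo-o--ooo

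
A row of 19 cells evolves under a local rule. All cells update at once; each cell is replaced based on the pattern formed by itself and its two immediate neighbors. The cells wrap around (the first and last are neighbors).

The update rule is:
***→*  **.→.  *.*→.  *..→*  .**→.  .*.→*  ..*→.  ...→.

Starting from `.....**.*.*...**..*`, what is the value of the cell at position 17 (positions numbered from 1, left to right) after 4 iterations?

iteration 1: *.......*.**....*.*
iteration 2: .*......*...*...*..
iteration 3: .**.....**..**..**.
iteration 4: ...*......*...*...*
position 17 holds .

.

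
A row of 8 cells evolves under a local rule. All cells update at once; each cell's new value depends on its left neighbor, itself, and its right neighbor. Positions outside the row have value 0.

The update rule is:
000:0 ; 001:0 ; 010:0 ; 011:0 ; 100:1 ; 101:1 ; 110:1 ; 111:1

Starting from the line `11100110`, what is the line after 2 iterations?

00111001

01110011
00111001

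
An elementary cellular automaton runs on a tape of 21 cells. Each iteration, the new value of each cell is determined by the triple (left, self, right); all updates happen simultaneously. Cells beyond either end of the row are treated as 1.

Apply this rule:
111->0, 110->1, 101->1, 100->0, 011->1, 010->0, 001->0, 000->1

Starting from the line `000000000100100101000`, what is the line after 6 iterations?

000010101000100100100

iteration 1: 011111110000000010010
iteration 2: 110000010111111000001
iteration 3: 010111001100001011101
iteration 4: 101101001101100110111
iteration 5: 111110001111100111100
iteration 6: 000010101000100100100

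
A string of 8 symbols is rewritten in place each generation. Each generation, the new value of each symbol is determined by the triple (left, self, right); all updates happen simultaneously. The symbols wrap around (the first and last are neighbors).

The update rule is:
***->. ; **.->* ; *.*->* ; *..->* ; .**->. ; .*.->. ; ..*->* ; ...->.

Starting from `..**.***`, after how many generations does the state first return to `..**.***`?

**.**..*
.**.***.
*.**..**
**.***..
.**..***
*.***..*
**..***.
.***..**
*..***.*
***..**.
..***.**
**..**.*
.***.**.
*..**.**
***.**..
..**.***

16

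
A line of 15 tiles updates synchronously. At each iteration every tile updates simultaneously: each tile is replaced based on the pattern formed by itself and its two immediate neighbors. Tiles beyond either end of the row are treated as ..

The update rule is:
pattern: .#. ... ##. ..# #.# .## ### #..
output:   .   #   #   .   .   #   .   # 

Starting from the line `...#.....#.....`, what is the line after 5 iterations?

##..####..#####
###.#..##.#...#
#.#..#.##..##..
...#...###.####
##..##.#.#.#..#

##..##.#.#.#..#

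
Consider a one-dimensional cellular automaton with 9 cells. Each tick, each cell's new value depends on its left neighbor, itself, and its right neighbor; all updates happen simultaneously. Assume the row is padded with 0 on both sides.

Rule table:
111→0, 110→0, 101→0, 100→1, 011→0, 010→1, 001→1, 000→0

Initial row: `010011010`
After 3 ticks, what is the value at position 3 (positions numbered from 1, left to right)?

tick 1: 111100011
tick 2: 000010100
tick 3: 000110110
position 3 holds 0

0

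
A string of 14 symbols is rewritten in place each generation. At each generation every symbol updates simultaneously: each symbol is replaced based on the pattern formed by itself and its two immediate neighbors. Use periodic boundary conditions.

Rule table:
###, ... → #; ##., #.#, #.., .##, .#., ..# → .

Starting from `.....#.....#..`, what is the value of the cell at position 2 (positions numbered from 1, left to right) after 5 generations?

#

generation 1: ####...###...#
generation 2: ###..#..#..#..
generation 3: .#............
generation 4: ...###########
generation 5: .#..#########.
position 2 holds #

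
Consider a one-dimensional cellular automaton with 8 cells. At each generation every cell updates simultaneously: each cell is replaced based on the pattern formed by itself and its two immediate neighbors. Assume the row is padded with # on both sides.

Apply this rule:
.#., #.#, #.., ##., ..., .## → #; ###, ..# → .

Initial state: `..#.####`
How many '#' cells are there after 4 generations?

5

#.###...
###.###.
..###.##
#.#.###.
count of #: 5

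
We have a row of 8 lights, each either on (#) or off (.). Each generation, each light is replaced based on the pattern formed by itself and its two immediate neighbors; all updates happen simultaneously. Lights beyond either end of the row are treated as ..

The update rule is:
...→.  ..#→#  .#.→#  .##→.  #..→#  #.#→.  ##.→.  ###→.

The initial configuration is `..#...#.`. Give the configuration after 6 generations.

#...#...

.###.###
#.......
##......
..#.....
.###....
#...#...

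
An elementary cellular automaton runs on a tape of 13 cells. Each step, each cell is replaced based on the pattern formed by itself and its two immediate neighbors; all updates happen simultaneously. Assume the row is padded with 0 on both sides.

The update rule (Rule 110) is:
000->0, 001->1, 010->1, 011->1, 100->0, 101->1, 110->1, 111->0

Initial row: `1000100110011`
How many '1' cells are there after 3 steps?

1001101110111
1011111011101
1110001110111
count of 1: 9

9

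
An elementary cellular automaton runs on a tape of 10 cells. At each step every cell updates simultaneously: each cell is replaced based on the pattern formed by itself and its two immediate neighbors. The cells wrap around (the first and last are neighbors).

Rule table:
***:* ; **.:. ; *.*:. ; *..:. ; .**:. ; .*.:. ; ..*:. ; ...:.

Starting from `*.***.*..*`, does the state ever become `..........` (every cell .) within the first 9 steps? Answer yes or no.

...*......
..........
all cells are . at step 2

yes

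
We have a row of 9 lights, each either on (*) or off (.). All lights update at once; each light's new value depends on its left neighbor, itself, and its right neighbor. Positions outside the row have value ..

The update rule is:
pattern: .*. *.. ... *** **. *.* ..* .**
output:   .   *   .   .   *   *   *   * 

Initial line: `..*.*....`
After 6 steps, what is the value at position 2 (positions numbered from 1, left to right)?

.*.*.*...
*.*.*.*..
.*.*.*.*.
*.*.*.*.*
.*.*.*.*.  (repeats step 3; period 2)
step 6: *.*.*.*.*
position 2 holds .

.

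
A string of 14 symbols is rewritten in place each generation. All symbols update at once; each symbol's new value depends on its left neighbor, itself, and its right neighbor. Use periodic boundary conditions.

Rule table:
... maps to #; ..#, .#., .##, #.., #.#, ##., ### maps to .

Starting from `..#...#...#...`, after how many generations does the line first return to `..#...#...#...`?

#...#...#...##
..#...#...#...

2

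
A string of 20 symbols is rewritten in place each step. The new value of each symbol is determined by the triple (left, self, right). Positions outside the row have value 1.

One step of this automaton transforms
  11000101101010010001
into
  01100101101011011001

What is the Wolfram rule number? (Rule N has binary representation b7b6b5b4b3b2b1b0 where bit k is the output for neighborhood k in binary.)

position 0: 111 → 0  (bit 7 = 0)
position 1: 110 → 1  (bit 6 = 1)
position 6: 101 → 0  (bit 5 = 0)
position 2: 100 → 1  (bit 4 = 1)
position 7: 011 → 1  (bit 3 = 1)
position 5: 010 → 1  (bit 2 = 1)
position 4: 001 → 0  (bit 1 = 0)
position 3: 000 → 0  (bit 0 = 0)
bits b7..b0 = 01011100 = 92

92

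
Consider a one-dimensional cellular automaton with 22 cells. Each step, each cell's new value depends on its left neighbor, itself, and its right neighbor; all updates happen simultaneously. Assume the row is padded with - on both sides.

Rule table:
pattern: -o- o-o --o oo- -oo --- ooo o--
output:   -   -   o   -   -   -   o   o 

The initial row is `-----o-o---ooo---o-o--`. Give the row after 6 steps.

-o-o---o-o-o-o-o-o-o--

step 1: ----o---o-o-o-o-o---o-
step 2: ---o-o-o---------o-o-o
step 3: --o-----o-------o-----
step 4: -o-o---o-o-----o-o----
step 5: o---o-o---o---o---o---
step 6: -o-o---o-o-o-o-o-o-o--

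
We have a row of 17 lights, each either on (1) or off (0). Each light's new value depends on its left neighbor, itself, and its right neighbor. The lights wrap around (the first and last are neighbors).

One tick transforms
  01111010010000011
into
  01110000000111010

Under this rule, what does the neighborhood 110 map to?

At position 4 the neighborhood is 110; the next row has 0 there.

0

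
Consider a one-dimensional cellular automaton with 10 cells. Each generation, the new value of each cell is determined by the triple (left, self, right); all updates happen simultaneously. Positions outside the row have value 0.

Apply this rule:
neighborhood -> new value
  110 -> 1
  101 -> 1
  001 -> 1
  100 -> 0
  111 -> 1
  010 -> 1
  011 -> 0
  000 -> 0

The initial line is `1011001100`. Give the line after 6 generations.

1011011100

generation 1: 1101010100
generation 2: 0111111100
generation 3: 1011111100
generation 4: 1101111100
generation 5: 0110111100
generation 6: 1011011100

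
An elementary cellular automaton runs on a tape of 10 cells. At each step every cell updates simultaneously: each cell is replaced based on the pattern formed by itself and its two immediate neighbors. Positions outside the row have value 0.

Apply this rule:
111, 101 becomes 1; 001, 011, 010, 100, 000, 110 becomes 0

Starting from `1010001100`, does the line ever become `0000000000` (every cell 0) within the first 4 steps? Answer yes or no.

0100000000
0000000000
all cells are 0 at step 2

yes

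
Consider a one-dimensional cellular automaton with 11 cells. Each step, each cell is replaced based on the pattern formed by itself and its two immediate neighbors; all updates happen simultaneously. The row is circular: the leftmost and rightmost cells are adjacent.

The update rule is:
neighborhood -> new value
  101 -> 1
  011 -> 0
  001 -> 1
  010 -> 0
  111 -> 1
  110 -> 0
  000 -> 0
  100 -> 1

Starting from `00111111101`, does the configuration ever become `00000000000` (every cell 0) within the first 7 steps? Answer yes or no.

no

11011111010
00101110101
11010101010
00101010101
11010101010  (repeats step 3; period 2)
step 7: 11010101010
step 7 is 11010101010, still not uniform 0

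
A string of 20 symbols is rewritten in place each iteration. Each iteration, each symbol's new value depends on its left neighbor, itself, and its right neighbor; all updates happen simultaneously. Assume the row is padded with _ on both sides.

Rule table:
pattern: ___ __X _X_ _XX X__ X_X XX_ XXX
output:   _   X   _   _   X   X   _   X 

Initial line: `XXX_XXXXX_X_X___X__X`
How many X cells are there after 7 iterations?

_X_X_XXX_X_X_X_X_XX_
X_X_X_X_X_X_X_X_X__X
_X_X_X_X_X_X_X_X_XX_
X_X_X_X_X_X_X_X_X__X  (repeats iteration 2; period 2)
iteration 7: _X_X_X_X_X_X_X_X_XX_
count of X: 10

10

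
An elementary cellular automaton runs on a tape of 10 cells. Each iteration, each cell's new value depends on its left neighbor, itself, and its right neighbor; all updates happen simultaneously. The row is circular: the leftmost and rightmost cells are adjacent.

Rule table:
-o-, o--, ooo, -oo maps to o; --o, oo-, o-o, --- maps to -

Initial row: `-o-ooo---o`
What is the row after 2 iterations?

-o-o--oo-o

-o-oo-o--o
-o-o--oo-o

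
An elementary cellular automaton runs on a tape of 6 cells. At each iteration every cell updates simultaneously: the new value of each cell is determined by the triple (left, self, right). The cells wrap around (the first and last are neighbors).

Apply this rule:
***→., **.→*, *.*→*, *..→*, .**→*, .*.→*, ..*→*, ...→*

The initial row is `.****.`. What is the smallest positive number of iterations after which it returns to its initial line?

2

**..**
.****.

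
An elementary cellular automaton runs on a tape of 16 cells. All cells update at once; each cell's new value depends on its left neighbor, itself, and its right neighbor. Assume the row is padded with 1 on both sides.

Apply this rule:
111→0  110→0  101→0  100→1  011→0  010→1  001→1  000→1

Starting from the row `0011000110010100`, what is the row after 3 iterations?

1100111001110111
0011000110000000
1100111001111111

1100111001111111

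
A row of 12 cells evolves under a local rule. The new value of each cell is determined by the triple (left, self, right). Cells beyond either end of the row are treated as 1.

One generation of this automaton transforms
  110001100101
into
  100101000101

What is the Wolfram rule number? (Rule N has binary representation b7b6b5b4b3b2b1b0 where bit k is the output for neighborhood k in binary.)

position 0: 111 → 1  (bit 7 = 1)
position 1: 110 → 0  (bit 6 = 0)
position 10: 101 → 0  (bit 5 = 0)
position 2: 100 → 0  (bit 4 = 0)
position 5: 011 → 1  (bit 3 = 1)
position 9: 010 → 1  (bit 2 = 1)
position 4: 001 → 0  (bit 1 = 0)
position 3: 000 → 1  (bit 0 = 1)
bits b7..b0 = 10001101 = 141

141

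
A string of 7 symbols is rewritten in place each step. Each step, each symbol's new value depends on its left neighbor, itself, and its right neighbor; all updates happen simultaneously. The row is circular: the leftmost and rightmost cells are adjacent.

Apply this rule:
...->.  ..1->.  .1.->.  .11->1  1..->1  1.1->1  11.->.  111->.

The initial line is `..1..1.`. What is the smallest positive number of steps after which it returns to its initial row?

...1..1
1...1..
.1...1.
..1...1
1..1...
.1..1..
..1..1.

7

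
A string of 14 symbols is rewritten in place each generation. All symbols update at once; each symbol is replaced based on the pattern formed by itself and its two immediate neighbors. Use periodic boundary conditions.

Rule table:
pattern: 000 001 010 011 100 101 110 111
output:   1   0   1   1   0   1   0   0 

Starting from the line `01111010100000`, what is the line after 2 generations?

01000111101111
11010100011000

11010100011000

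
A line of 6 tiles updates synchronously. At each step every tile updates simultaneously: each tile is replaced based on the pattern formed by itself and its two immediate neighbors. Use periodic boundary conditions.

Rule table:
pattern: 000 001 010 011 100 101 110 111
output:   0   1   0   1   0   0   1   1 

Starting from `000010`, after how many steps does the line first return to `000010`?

6

000100
001000
010000
100000
000001
000010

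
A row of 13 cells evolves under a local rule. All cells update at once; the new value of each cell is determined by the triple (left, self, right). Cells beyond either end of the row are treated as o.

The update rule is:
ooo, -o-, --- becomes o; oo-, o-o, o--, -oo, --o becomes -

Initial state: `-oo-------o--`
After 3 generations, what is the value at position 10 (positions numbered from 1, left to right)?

-

----ooooo-o--
-oo--ooo--o--
------o---o--
position 10 holds -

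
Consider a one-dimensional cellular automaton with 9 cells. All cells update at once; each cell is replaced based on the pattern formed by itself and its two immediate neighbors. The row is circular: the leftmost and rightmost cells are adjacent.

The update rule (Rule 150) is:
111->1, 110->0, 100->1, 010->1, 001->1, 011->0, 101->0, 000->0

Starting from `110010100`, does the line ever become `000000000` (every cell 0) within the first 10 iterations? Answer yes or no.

001110111
110100010
000110110
001000001
111100011
111010101
110010100  (repeats iteration 0; period 7)
iteration 10: 000110110
iteration 10 is 000110110, still not uniform 0

no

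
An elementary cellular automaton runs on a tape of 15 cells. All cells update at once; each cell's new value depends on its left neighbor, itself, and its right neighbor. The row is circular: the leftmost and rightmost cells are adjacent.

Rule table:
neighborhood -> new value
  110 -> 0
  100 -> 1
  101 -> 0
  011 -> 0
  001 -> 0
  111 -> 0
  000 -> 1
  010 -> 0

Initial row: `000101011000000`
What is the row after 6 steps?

110000000111111
001111110000000
100000001111111
011111100000000
000000011111111
111111000000000

111111000000000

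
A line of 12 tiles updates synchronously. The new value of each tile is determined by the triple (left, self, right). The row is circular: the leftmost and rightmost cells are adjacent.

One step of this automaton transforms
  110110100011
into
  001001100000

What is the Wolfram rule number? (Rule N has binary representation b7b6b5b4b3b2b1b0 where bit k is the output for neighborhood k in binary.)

36

position 0: 111 → 0  (bit 7 = 0)
position 1: 110 → 0  (bit 6 = 0)
position 2: 101 → 1  (bit 5 = 1)
position 7: 100 → 0  (bit 4 = 0)
position 3: 011 → 0  (bit 3 = 0)
position 6: 010 → 1  (bit 2 = 1)
position 9: 001 → 0  (bit 1 = 0)
position 8: 000 → 0  (bit 0 = 0)
bits b7..b0 = 00100100 = 36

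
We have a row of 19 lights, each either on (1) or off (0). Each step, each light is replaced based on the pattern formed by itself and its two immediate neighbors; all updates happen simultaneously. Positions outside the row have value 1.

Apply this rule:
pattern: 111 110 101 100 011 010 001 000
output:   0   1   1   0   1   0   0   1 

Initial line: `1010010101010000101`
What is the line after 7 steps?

0010101001111100011

step 1: 1100001010100110011
step 2: 0101100101000110010
step 3: 1011100010010110001
step 4: 1110101000001110101
step 5: 0011010011101011011
step 6: 0011100010110111110
step 7: 0010101001111100011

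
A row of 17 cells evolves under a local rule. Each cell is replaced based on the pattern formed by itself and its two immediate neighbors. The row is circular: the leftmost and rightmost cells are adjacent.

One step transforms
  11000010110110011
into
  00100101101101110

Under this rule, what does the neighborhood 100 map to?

At position 2 the neighborhood is 100; the next row has 1 there.

1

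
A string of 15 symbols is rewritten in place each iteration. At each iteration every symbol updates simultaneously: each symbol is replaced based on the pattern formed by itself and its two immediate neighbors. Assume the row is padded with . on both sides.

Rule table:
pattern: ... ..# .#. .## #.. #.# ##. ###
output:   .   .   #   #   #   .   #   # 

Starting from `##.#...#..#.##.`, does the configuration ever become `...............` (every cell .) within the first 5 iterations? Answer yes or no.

iteration 1: ##.##..##.#.###
iteration 2: ##.###.##.#.###
iteration 3: ##.###.##.#.###  (fixed point — unchanged through iteration 5)
iteration 5 is ##.###.##.#.###, still not uniform .

no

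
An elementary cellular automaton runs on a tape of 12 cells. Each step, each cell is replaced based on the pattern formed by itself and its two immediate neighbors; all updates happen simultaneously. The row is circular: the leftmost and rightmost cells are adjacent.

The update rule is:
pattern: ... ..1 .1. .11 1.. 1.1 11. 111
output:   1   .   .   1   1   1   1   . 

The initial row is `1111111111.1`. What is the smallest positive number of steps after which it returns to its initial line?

12

.........111
11111111.1.1
.......11.11
111111.11111
.....111....
1111.1.11111
...11.11....
11.111111111
.111........
.1.111111111
1.11.......1
1111111111.1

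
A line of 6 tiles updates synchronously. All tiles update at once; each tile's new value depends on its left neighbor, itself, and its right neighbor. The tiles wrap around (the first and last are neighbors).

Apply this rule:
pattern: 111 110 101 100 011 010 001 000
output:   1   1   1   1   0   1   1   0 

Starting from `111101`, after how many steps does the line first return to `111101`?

6

step 1: 111110
step 2: 011111
step 3: 101111
step 4: 110111
step 5: 111011
step 6: 111101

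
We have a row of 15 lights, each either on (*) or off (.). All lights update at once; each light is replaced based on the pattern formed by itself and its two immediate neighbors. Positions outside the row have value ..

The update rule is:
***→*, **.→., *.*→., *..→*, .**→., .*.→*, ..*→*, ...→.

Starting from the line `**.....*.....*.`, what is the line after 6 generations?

***..***.*...*.

..*...***...***
.***.*.*.*.*.*.
*.*..*.*.*.*.**
*.****.*.*.*...
*..**..*.*.**..
***..***.*...*.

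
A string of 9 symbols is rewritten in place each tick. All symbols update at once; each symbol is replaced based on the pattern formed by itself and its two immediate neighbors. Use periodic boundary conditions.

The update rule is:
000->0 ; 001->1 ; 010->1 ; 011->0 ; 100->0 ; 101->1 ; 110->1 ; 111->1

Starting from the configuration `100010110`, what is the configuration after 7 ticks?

tick 1: 100111011
tick 2: 101011101
tick 3: 111101110
tick 4: 011110111
tick 5: 101111011
tick 6: 110111101
tick 7: 111011110

111011110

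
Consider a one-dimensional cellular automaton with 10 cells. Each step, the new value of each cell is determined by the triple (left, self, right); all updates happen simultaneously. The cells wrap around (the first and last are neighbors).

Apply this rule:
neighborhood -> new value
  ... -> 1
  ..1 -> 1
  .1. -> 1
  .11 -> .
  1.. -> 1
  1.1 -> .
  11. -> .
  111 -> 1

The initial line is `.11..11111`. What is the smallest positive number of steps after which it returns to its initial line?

step 1: ...11.111.
step 2: 111....1.1
step 3: 11.11111..
step 4: ....111.11
step 5: 1111.1....
step 6: .11..11111

6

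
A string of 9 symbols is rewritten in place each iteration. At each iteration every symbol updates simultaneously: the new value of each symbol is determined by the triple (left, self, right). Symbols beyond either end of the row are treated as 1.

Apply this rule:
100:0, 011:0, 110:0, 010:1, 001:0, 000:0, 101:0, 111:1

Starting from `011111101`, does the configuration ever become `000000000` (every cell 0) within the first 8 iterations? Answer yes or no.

001111000
000110000
000000000
all cells are 0 at iteration 3

yes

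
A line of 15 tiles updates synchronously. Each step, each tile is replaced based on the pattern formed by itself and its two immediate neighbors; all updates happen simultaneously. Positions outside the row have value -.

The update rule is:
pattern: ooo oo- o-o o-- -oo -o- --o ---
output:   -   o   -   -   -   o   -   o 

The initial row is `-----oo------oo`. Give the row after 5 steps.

-o-o--o--o-o--o

step 1: oooo--o-oooo--o
step 2: ---o--o----o--o
step 3: oo-o--o-oo-o--o
step 4: -o-o--o--o-o--o
step 5: -o-o--o--o-o--o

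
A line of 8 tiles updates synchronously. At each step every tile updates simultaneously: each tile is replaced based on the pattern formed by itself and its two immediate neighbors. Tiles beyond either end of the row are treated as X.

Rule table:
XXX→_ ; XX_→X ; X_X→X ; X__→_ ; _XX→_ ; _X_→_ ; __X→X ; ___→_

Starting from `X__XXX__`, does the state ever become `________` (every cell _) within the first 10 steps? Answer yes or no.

X_X__X_X
XX__X_X_
_X_X_X_X
X_X_X_X_
XX_X_X_X
_XX_X_X_
X_XX_X_X
XX_XX_X_
_XX_XX_X
X_XX_XX_
step 10 is X_XX_XX_, still not uniform _

no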